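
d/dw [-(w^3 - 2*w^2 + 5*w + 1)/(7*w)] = -2*w/7 + 2/7 + 1/(7*w^2)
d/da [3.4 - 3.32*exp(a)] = -3.32*exp(a)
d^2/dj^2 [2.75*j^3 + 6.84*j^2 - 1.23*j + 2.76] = 16.5*j + 13.68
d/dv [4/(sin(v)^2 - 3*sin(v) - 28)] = 4*(3 - 2*sin(v))*cos(v)/((sin(v) - 7)^2*(sin(v) + 4)^2)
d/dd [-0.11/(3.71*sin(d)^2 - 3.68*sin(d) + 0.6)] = (0.8162*sin(d) - 0.4048)*cos(d)/(3.71*sin(d)^2 - 3.68*sin(d) + 0.6)^2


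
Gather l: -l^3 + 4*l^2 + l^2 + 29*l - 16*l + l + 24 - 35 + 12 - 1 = -l^3 + 5*l^2 + 14*l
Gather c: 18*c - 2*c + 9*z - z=16*c + 8*z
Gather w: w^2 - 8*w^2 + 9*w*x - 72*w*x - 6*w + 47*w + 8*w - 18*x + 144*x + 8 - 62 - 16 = -7*w^2 + w*(49 - 63*x) + 126*x - 70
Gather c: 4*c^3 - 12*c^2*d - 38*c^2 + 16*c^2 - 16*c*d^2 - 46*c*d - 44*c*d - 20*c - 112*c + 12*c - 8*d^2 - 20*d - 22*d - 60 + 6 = 4*c^3 + c^2*(-12*d - 22) + c*(-16*d^2 - 90*d - 120) - 8*d^2 - 42*d - 54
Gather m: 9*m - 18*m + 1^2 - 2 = -9*m - 1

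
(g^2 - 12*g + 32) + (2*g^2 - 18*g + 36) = 3*g^2 - 30*g + 68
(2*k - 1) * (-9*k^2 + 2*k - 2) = -18*k^3 + 13*k^2 - 6*k + 2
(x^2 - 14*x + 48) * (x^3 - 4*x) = x^5 - 14*x^4 + 44*x^3 + 56*x^2 - 192*x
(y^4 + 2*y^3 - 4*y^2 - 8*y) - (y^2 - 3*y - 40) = y^4 + 2*y^3 - 5*y^2 - 5*y + 40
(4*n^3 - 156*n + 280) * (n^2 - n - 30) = 4*n^5 - 4*n^4 - 276*n^3 + 436*n^2 + 4400*n - 8400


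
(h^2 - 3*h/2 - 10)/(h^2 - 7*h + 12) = (h + 5/2)/(h - 3)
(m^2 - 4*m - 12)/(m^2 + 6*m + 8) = (m - 6)/(m + 4)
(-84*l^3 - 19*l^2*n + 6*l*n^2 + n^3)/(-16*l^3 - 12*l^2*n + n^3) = (21*l^2 + 10*l*n + n^2)/(4*l^2 + 4*l*n + n^2)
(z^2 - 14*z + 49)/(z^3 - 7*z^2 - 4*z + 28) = (z - 7)/(z^2 - 4)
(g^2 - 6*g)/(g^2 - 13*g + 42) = g/(g - 7)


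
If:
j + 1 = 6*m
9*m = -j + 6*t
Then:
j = 12*t/5 - 3/5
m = 2*t/5 + 1/15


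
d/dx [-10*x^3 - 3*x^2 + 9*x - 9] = -30*x^2 - 6*x + 9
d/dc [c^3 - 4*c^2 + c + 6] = 3*c^2 - 8*c + 1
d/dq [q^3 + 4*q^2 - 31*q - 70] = 3*q^2 + 8*q - 31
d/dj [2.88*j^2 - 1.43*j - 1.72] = 5.76*j - 1.43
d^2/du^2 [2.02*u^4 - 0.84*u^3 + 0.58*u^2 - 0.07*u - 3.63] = 24.24*u^2 - 5.04*u + 1.16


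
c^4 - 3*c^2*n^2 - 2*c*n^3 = c*(c - 2*n)*(c + n)^2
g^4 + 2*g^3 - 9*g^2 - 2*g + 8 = (g - 2)*(g - 1)*(g + 1)*(g + 4)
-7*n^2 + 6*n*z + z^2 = (-n + z)*(7*n + z)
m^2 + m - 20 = (m - 4)*(m + 5)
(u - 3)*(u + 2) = u^2 - u - 6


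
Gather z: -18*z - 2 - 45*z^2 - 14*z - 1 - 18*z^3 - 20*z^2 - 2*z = -18*z^3 - 65*z^2 - 34*z - 3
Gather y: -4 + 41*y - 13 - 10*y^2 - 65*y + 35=-10*y^2 - 24*y + 18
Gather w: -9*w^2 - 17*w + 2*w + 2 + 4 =-9*w^2 - 15*w + 6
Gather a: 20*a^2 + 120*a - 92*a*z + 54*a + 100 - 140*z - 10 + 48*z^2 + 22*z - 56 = 20*a^2 + a*(174 - 92*z) + 48*z^2 - 118*z + 34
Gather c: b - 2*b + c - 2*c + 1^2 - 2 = -b - c - 1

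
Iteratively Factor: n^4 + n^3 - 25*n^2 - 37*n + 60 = (n - 5)*(n^3 + 6*n^2 + 5*n - 12) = (n - 5)*(n - 1)*(n^2 + 7*n + 12) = (n - 5)*(n - 1)*(n + 4)*(n + 3)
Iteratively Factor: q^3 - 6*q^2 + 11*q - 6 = (q - 1)*(q^2 - 5*q + 6) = (q - 3)*(q - 1)*(q - 2)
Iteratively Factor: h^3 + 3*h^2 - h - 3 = (h + 3)*(h^2 - 1) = (h - 1)*(h + 3)*(h + 1)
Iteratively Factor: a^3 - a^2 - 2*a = (a)*(a^2 - a - 2) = a*(a - 2)*(a + 1)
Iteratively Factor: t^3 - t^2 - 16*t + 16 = (t - 1)*(t^2 - 16) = (t - 4)*(t - 1)*(t + 4)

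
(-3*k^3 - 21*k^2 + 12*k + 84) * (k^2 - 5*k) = -3*k^5 - 6*k^4 + 117*k^3 + 24*k^2 - 420*k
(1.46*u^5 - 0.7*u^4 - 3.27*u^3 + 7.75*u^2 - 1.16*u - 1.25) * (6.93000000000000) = 10.1178*u^5 - 4.851*u^4 - 22.6611*u^3 + 53.7075*u^2 - 8.0388*u - 8.6625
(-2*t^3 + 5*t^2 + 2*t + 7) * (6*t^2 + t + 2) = -12*t^5 + 28*t^4 + 13*t^3 + 54*t^2 + 11*t + 14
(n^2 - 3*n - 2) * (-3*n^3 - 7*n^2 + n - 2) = -3*n^5 + 2*n^4 + 28*n^3 + 9*n^2 + 4*n + 4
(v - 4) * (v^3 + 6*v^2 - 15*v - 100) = v^4 + 2*v^3 - 39*v^2 - 40*v + 400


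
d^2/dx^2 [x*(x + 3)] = 2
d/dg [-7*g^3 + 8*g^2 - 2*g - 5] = -21*g^2 + 16*g - 2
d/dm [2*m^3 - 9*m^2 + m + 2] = 6*m^2 - 18*m + 1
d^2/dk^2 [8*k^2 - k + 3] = 16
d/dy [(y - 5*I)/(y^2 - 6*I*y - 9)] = (-y + 7*I)/(y^3 - 9*I*y^2 - 27*y + 27*I)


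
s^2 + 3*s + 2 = (s + 1)*(s + 2)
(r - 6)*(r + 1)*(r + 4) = r^3 - r^2 - 26*r - 24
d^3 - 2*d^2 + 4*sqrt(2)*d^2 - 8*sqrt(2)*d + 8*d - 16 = (d - 2)*(d + 2*sqrt(2))^2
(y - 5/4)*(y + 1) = y^2 - y/4 - 5/4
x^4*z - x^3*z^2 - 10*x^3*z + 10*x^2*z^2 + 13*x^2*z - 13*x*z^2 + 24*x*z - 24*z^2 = (x - 8)*(x - 3)*(x - z)*(x*z + z)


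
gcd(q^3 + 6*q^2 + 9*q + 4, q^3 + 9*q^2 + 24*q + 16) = q^2 + 5*q + 4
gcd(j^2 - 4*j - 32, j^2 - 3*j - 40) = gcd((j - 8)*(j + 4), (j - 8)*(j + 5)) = j - 8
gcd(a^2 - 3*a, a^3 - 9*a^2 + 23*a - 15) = a - 3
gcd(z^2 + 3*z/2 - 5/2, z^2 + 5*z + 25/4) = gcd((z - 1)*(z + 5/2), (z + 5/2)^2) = z + 5/2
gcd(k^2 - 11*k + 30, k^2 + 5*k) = 1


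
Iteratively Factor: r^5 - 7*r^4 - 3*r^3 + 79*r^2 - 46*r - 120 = (r + 3)*(r^4 - 10*r^3 + 27*r^2 - 2*r - 40) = (r - 5)*(r + 3)*(r^3 - 5*r^2 + 2*r + 8) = (r - 5)*(r - 2)*(r + 3)*(r^2 - 3*r - 4) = (r - 5)*(r - 2)*(r + 1)*(r + 3)*(r - 4)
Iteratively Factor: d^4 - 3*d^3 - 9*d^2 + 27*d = (d - 3)*(d^3 - 9*d) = (d - 3)*(d + 3)*(d^2 - 3*d) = d*(d - 3)*(d + 3)*(d - 3)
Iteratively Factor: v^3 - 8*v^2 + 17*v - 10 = (v - 1)*(v^2 - 7*v + 10) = (v - 2)*(v - 1)*(v - 5)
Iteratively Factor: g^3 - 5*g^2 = (g - 5)*(g^2) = g*(g - 5)*(g)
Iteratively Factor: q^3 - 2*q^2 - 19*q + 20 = (q - 5)*(q^2 + 3*q - 4) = (q - 5)*(q - 1)*(q + 4)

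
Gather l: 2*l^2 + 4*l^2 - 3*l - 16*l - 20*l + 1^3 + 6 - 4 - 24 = 6*l^2 - 39*l - 21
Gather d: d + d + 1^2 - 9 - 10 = 2*d - 18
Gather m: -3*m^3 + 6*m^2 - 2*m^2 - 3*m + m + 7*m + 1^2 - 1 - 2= -3*m^3 + 4*m^2 + 5*m - 2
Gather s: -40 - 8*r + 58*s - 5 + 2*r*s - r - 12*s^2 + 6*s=-9*r - 12*s^2 + s*(2*r + 64) - 45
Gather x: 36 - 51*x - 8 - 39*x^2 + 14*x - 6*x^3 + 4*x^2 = -6*x^3 - 35*x^2 - 37*x + 28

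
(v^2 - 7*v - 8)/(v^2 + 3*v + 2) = (v - 8)/(v + 2)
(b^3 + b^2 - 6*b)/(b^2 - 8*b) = (b^2 + b - 6)/(b - 8)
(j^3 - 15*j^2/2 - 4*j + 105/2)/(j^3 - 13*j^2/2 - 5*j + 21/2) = (2*j^2 - j - 15)/(2*j^2 + j - 3)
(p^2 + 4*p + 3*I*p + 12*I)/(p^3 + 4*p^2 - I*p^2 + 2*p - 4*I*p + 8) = (p + 3*I)/(p^2 - I*p + 2)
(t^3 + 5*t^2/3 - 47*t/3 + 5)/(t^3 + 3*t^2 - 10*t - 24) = (3*t^2 + 14*t - 5)/(3*(t^2 + 6*t + 8))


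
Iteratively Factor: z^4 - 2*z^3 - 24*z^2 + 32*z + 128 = (z - 4)*(z^3 + 2*z^2 - 16*z - 32) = (z - 4)^2*(z^2 + 6*z + 8) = (z - 4)^2*(z + 2)*(z + 4)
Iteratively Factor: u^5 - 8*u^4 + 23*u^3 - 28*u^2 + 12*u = (u - 3)*(u^4 - 5*u^3 + 8*u^2 - 4*u) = (u - 3)*(u - 2)*(u^3 - 3*u^2 + 2*u) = (u - 3)*(u - 2)*(u - 1)*(u^2 - 2*u) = (u - 3)*(u - 2)^2*(u - 1)*(u)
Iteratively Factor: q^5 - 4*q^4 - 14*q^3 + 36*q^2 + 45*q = (q - 5)*(q^4 + q^3 - 9*q^2 - 9*q) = q*(q - 5)*(q^3 + q^2 - 9*q - 9) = q*(q - 5)*(q + 1)*(q^2 - 9) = q*(q - 5)*(q + 1)*(q + 3)*(q - 3)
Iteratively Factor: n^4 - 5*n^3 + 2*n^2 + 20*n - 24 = (n - 3)*(n^3 - 2*n^2 - 4*n + 8) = (n - 3)*(n - 2)*(n^2 - 4) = (n - 3)*(n - 2)^2*(n + 2)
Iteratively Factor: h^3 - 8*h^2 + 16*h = (h - 4)*(h^2 - 4*h) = h*(h - 4)*(h - 4)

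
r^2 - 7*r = r*(r - 7)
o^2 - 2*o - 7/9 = (o - 7/3)*(o + 1/3)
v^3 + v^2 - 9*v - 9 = (v - 3)*(v + 1)*(v + 3)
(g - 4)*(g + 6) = g^2 + 2*g - 24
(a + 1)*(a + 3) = a^2 + 4*a + 3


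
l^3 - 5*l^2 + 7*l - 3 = (l - 3)*(l - 1)^2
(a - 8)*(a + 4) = a^2 - 4*a - 32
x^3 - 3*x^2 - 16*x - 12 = (x - 6)*(x + 1)*(x + 2)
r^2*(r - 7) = r^3 - 7*r^2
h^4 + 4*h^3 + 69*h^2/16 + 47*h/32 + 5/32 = (h + 1/4)^2*(h + 1)*(h + 5/2)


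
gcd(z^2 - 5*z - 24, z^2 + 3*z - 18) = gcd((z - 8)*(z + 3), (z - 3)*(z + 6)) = 1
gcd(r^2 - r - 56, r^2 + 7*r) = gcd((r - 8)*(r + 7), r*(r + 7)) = r + 7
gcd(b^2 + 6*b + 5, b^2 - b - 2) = b + 1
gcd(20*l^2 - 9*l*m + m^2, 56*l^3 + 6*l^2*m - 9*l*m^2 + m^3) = 4*l - m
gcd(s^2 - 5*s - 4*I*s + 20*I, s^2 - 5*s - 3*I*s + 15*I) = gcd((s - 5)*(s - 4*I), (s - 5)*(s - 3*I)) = s - 5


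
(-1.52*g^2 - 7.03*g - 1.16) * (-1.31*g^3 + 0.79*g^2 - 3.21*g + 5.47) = 1.9912*g^5 + 8.0085*g^4 + 0.8451*g^3 + 13.3355*g^2 - 34.7305*g - 6.3452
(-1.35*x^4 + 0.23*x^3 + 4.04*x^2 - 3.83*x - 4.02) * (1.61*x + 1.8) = -2.1735*x^5 - 2.0597*x^4 + 6.9184*x^3 + 1.1057*x^2 - 13.3662*x - 7.236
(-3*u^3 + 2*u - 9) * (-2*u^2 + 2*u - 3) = 6*u^5 - 6*u^4 + 5*u^3 + 22*u^2 - 24*u + 27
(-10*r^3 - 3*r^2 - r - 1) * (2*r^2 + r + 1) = -20*r^5 - 16*r^4 - 15*r^3 - 6*r^2 - 2*r - 1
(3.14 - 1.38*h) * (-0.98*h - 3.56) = 1.3524*h^2 + 1.8356*h - 11.1784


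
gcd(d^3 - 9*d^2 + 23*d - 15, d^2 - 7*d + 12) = d - 3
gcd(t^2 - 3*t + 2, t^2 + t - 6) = t - 2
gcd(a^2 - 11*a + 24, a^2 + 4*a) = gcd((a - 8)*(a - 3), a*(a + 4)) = 1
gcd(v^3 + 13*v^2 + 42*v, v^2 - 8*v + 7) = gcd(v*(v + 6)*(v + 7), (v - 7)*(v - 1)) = 1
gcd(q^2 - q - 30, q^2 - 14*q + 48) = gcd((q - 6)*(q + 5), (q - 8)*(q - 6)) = q - 6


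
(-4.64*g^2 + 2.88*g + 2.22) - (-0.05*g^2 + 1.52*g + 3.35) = -4.59*g^2 + 1.36*g - 1.13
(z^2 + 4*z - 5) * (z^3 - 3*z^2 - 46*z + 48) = z^5 + z^4 - 63*z^3 - 121*z^2 + 422*z - 240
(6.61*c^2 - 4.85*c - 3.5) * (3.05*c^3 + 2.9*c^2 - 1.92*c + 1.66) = 20.1605*c^5 + 4.3765*c^4 - 37.4312*c^3 + 10.1346*c^2 - 1.331*c - 5.81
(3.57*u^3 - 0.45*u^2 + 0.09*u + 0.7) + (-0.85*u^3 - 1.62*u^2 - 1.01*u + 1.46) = 2.72*u^3 - 2.07*u^2 - 0.92*u + 2.16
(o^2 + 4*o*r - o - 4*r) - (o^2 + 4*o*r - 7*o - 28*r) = 6*o + 24*r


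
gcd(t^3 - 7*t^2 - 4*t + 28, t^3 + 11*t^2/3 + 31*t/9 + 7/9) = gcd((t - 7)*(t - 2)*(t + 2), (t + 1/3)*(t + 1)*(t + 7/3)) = 1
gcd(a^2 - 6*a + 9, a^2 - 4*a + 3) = a - 3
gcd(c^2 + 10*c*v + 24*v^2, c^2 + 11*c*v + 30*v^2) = c + 6*v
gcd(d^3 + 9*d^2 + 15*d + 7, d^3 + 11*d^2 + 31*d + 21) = d^2 + 8*d + 7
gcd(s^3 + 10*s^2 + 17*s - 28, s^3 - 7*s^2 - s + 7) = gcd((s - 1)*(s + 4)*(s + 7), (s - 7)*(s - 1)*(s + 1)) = s - 1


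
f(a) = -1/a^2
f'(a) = 2/a^3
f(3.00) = -0.11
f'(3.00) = 0.07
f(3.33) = -0.09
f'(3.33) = 0.05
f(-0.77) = -1.69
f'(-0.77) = -4.38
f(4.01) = -0.06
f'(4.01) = 0.03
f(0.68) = -2.16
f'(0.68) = 6.36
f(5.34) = -0.04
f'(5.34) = 0.01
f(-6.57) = -0.02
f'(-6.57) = -0.01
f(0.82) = -1.49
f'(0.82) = 3.63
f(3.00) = -0.11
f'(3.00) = 0.07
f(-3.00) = -0.11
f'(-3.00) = -0.07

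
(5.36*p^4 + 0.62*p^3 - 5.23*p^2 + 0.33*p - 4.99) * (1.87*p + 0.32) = 10.0232*p^5 + 2.8746*p^4 - 9.5817*p^3 - 1.0565*p^2 - 9.2257*p - 1.5968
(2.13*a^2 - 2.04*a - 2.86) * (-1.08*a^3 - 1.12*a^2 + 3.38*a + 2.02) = -2.3004*a^5 - 0.1824*a^4 + 12.573*a^3 + 0.610600000000001*a^2 - 13.7876*a - 5.7772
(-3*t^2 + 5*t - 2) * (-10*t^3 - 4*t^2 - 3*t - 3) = 30*t^5 - 38*t^4 + 9*t^3 + 2*t^2 - 9*t + 6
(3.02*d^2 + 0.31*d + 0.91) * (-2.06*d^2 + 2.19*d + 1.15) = -6.2212*d^4 + 5.9752*d^3 + 2.2773*d^2 + 2.3494*d + 1.0465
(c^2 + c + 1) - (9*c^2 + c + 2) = -8*c^2 - 1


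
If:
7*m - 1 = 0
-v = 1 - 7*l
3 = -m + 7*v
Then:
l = 71/343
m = 1/7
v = 22/49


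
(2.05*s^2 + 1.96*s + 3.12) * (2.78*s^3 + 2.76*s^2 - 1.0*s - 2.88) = 5.699*s^5 + 11.1068*s^4 + 12.0332*s^3 + 0.747200000000001*s^2 - 8.7648*s - 8.9856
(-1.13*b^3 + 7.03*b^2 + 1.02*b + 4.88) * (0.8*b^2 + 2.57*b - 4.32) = -0.904*b^5 + 2.7199*b^4 + 23.7647*b^3 - 23.8442*b^2 + 8.1352*b - 21.0816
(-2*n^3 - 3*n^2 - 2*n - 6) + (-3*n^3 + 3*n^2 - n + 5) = -5*n^3 - 3*n - 1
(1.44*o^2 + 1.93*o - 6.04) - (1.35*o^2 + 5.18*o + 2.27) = 0.0899999999999999*o^2 - 3.25*o - 8.31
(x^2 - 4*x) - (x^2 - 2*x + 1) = -2*x - 1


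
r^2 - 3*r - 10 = (r - 5)*(r + 2)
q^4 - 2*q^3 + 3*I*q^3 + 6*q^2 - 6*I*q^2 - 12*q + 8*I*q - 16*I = (q - 2)*(q - 2*I)*(q + I)*(q + 4*I)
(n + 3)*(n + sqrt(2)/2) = n^2 + sqrt(2)*n/2 + 3*n + 3*sqrt(2)/2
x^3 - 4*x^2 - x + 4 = (x - 4)*(x - 1)*(x + 1)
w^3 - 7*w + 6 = (w - 2)*(w - 1)*(w + 3)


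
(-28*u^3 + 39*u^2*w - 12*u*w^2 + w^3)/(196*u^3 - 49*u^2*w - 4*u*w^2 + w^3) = (-u + w)/(7*u + w)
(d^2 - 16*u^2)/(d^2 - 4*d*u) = (d + 4*u)/d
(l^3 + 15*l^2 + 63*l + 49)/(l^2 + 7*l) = l + 8 + 7/l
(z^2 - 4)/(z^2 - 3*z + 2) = (z + 2)/(z - 1)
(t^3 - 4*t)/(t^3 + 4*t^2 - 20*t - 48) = t*(t - 2)/(t^2 + 2*t - 24)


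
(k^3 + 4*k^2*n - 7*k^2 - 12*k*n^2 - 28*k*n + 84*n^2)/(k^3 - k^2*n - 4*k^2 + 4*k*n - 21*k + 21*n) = (k^2 + 4*k*n - 12*n^2)/(k^2 - k*n + 3*k - 3*n)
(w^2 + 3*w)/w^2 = (w + 3)/w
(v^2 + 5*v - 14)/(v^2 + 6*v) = (v^2 + 5*v - 14)/(v*(v + 6))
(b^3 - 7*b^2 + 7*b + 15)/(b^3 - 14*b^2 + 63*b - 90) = (b + 1)/(b - 6)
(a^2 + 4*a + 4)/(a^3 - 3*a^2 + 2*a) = (a^2 + 4*a + 4)/(a*(a^2 - 3*a + 2))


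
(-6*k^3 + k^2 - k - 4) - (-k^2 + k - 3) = -6*k^3 + 2*k^2 - 2*k - 1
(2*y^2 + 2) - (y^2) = y^2 + 2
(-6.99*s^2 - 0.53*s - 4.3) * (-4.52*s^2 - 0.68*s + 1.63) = 31.5948*s^4 + 7.1488*s^3 + 8.4027*s^2 + 2.0601*s - 7.009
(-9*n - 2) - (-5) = 3 - 9*n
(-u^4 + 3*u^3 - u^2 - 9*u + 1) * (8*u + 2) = -8*u^5 + 22*u^4 - 2*u^3 - 74*u^2 - 10*u + 2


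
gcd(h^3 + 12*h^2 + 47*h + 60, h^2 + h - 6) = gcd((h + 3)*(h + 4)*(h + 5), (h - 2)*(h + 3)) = h + 3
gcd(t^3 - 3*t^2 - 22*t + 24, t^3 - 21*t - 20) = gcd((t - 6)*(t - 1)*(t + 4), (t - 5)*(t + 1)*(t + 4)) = t + 4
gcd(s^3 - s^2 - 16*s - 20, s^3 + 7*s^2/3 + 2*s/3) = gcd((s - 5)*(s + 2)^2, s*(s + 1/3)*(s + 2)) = s + 2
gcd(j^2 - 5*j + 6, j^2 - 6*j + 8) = j - 2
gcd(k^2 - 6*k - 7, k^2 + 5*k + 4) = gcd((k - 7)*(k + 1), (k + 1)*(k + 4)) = k + 1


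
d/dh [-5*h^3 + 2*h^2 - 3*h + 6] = -15*h^2 + 4*h - 3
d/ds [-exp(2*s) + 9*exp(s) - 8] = (9 - 2*exp(s))*exp(s)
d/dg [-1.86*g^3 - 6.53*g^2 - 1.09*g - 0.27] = -5.58*g^2 - 13.06*g - 1.09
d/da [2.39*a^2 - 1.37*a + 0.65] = 4.78*a - 1.37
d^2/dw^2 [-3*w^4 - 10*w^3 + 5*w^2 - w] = -36*w^2 - 60*w + 10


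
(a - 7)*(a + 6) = a^2 - a - 42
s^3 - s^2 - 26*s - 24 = (s - 6)*(s + 1)*(s + 4)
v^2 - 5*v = v*(v - 5)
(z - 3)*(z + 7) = z^2 + 4*z - 21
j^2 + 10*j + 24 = (j + 4)*(j + 6)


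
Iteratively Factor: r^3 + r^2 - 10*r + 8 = (r - 2)*(r^2 + 3*r - 4) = (r - 2)*(r + 4)*(r - 1)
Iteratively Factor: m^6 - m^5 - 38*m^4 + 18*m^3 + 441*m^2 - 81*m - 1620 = (m - 3)*(m^5 + 2*m^4 - 32*m^3 - 78*m^2 + 207*m + 540) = (m - 3)*(m + 4)*(m^4 - 2*m^3 - 24*m^2 + 18*m + 135) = (m - 3)*(m + 3)*(m + 4)*(m^3 - 5*m^2 - 9*m + 45) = (m - 3)^2*(m + 3)*(m + 4)*(m^2 - 2*m - 15) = (m - 3)^2*(m + 3)^2*(m + 4)*(m - 5)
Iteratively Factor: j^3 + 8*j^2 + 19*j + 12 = (j + 4)*(j^2 + 4*j + 3) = (j + 3)*(j + 4)*(j + 1)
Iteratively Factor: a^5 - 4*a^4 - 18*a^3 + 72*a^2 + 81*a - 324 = (a + 3)*(a^4 - 7*a^3 + 3*a^2 + 63*a - 108) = (a + 3)^2*(a^3 - 10*a^2 + 33*a - 36) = (a - 4)*(a + 3)^2*(a^2 - 6*a + 9) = (a - 4)*(a - 3)*(a + 3)^2*(a - 3)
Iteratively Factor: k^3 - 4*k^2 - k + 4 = (k + 1)*(k^2 - 5*k + 4) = (k - 4)*(k + 1)*(k - 1)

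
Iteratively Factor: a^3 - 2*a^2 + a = (a)*(a^2 - 2*a + 1) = a*(a - 1)*(a - 1)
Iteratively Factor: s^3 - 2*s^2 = (s)*(s^2 - 2*s) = s^2*(s - 2)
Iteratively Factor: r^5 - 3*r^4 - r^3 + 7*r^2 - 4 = (r + 1)*(r^4 - 4*r^3 + 3*r^2 + 4*r - 4) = (r - 1)*(r + 1)*(r^3 - 3*r^2 + 4) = (r - 1)*(r + 1)^2*(r^2 - 4*r + 4) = (r - 2)*(r - 1)*(r + 1)^2*(r - 2)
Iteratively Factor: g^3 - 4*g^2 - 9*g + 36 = (g + 3)*(g^2 - 7*g + 12) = (g - 4)*(g + 3)*(g - 3)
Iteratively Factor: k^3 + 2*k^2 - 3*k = (k - 1)*(k^2 + 3*k) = (k - 1)*(k + 3)*(k)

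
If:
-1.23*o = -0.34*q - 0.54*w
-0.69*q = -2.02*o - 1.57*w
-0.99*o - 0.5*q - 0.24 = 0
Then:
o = -0.09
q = -0.30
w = -0.02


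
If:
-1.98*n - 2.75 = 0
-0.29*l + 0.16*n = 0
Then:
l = -0.77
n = -1.39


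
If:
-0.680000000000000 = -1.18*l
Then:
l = 0.58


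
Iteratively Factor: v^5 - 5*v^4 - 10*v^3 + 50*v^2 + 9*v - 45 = (v - 5)*(v^4 - 10*v^2 + 9) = (v - 5)*(v - 1)*(v^3 + v^2 - 9*v - 9) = (v - 5)*(v - 3)*(v - 1)*(v^2 + 4*v + 3) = (v - 5)*(v - 3)*(v - 1)*(v + 3)*(v + 1)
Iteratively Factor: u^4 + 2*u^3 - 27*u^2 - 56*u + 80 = (u + 4)*(u^3 - 2*u^2 - 19*u + 20) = (u + 4)^2*(u^2 - 6*u + 5) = (u - 5)*(u + 4)^2*(u - 1)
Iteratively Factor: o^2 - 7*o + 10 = (o - 5)*(o - 2)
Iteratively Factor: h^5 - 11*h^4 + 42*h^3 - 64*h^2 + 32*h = (h - 4)*(h^4 - 7*h^3 + 14*h^2 - 8*h) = h*(h - 4)*(h^3 - 7*h^2 + 14*h - 8) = h*(h - 4)^2*(h^2 - 3*h + 2) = h*(h - 4)^2*(h - 2)*(h - 1)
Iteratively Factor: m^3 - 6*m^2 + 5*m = (m)*(m^2 - 6*m + 5) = m*(m - 5)*(m - 1)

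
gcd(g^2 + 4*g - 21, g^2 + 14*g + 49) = g + 7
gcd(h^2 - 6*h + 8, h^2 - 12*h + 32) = h - 4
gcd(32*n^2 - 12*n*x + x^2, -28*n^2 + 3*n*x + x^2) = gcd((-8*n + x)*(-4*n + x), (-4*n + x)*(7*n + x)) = -4*n + x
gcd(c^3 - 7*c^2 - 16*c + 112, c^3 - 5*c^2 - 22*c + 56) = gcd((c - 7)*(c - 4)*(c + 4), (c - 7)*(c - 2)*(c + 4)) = c^2 - 3*c - 28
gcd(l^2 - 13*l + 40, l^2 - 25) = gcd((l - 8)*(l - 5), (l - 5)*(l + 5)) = l - 5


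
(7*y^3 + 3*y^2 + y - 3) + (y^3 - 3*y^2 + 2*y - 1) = 8*y^3 + 3*y - 4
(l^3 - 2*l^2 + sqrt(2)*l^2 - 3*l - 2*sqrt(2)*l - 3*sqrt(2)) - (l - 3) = l^3 - 2*l^2 + sqrt(2)*l^2 - 4*l - 2*sqrt(2)*l - 3*sqrt(2) + 3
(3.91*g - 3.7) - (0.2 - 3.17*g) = 7.08*g - 3.9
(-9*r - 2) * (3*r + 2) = -27*r^2 - 24*r - 4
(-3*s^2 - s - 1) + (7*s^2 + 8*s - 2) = 4*s^2 + 7*s - 3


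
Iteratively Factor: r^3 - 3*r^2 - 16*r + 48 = (r - 4)*(r^2 + r - 12) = (r - 4)*(r - 3)*(r + 4)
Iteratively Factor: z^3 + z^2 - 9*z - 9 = (z + 3)*(z^2 - 2*z - 3) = (z + 1)*(z + 3)*(z - 3)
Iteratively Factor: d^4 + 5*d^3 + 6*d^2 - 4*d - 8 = (d + 2)*(d^3 + 3*d^2 - 4) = (d - 1)*(d + 2)*(d^2 + 4*d + 4) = (d - 1)*(d + 2)^2*(d + 2)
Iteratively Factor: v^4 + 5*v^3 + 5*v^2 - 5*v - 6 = (v + 3)*(v^3 + 2*v^2 - v - 2) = (v + 1)*(v + 3)*(v^2 + v - 2) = (v - 1)*(v + 1)*(v + 3)*(v + 2)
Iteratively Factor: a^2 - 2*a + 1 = (a - 1)*(a - 1)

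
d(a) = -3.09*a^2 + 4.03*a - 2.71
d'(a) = 4.03 - 6.18*a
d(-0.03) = -2.83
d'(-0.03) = 4.22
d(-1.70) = -18.49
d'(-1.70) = 14.54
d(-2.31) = -28.51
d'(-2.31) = 18.31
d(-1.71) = -18.64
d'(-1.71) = 14.60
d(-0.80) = -7.91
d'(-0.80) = 8.97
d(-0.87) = -8.55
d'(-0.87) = 9.41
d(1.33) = -2.82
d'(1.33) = -4.19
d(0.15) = -2.18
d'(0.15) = 3.10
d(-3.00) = -42.61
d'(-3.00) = 22.57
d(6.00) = -89.77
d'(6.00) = -33.05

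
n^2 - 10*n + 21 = (n - 7)*(n - 3)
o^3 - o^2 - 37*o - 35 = (o - 7)*(o + 1)*(o + 5)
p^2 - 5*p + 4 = (p - 4)*(p - 1)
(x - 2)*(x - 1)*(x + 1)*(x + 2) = x^4 - 5*x^2 + 4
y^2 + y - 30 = (y - 5)*(y + 6)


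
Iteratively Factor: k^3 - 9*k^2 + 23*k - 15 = (k - 1)*(k^2 - 8*k + 15) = (k - 5)*(k - 1)*(k - 3)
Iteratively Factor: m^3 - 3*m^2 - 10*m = (m)*(m^2 - 3*m - 10) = m*(m - 5)*(m + 2)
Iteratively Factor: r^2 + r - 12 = (r - 3)*(r + 4)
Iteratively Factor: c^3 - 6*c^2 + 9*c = (c - 3)*(c^2 - 3*c) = c*(c - 3)*(c - 3)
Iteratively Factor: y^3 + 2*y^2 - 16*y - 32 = (y + 2)*(y^2 - 16) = (y + 2)*(y + 4)*(y - 4)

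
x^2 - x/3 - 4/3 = (x - 4/3)*(x + 1)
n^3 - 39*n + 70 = (n - 5)*(n - 2)*(n + 7)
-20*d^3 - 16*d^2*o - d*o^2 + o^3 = (-5*d + o)*(2*d + o)^2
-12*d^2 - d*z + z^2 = (-4*d + z)*(3*d + z)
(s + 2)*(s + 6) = s^2 + 8*s + 12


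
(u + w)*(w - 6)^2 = u*w^2 - 12*u*w + 36*u + w^3 - 12*w^2 + 36*w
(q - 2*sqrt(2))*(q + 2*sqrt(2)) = q^2 - 8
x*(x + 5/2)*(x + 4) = x^3 + 13*x^2/2 + 10*x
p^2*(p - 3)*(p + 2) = p^4 - p^3 - 6*p^2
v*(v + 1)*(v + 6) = v^3 + 7*v^2 + 6*v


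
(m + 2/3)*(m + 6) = m^2 + 20*m/3 + 4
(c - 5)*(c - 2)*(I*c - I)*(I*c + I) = -c^4 + 7*c^3 - 9*c^2 - 7*c + 10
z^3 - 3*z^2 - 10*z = z*(z - 5)*(z + 2)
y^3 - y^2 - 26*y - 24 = (y - 6)*(y + 1)*(y + 4)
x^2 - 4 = (x - 2)*(x + 2)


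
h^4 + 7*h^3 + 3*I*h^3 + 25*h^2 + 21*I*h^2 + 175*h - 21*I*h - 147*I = (h + 7)*(h - 3*I)*(h - I)*(h + 7*I)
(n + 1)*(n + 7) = n^2 + 8*n + 7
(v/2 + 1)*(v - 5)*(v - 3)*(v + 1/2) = v^4/2 - 11*v^3/4 - 2*v^2 + 59*v/4 + 15/2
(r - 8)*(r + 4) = r^2 - 4*r - 32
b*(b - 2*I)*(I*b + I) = I*b^3 + 2*b^2 + I*b^2 + 2*b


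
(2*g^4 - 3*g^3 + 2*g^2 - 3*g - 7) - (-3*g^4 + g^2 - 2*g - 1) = 5*g^4 - 3*g^3 + g^2 - g - 6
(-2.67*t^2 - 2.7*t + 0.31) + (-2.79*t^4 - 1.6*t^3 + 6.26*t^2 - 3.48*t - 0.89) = -2.79*t^4 - 1.6*t^3 + 3.59*t^2 - 6.18*t - 0.58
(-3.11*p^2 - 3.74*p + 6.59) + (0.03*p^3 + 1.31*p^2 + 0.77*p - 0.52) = 0.03*p^3 - 1.8*p^2 - 2.97*p + 6.07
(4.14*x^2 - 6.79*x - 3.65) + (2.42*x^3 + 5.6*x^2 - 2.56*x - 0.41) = 2.42*x^3 + 9.74*x^2 - 9.35*x - 4.06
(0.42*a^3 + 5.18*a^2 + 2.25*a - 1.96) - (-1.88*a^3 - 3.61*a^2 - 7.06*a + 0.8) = 2.3*a^3 + 8.79*a^2 + 9.31*a - 2.76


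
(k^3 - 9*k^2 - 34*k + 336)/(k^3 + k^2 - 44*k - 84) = (k - 8)/(k + 2)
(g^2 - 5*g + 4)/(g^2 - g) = (g - 4)/g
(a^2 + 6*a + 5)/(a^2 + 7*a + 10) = (a + 1)/(a + 2)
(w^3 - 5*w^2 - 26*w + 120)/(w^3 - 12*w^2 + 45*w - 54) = (w^2 + w - 20)/(w^2 - 6*w + 9)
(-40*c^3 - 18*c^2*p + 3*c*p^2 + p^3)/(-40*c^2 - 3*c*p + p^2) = (-8*c^2 - 2*c*p + p^2)/(-8*c + p)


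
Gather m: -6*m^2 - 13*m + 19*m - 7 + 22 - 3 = -6*m^2 + 6*m + 12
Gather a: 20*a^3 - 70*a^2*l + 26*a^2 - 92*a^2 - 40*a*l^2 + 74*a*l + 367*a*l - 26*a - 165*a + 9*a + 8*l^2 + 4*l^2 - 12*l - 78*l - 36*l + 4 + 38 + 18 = 20*a^3 + a^2*(-70*l - 66) + a*(-40*l^2 + 441*l - 182) + 12*l^2 - 126*l + 60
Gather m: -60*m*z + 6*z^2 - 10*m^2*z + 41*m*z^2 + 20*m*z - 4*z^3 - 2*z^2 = -10*m^2*z + m*(41*z^2 - 40*z) - 4*z^3 + 4*z^2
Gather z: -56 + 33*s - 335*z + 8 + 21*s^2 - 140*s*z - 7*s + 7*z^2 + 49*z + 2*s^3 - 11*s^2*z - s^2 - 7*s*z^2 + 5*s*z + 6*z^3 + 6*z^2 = 2*s^3 + 20*s^2 + 26*s + 6*z^3 + z^2*(13 - 7*s) + z*(-11*s^2 - 135*s - 286) - 48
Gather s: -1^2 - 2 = -3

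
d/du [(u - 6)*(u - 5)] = 2*u - 11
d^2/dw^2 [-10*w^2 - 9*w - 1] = -20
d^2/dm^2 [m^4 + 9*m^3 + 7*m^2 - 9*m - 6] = 12*m^2 + 54*m + 14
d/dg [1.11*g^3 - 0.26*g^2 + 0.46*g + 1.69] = 3.33*g^2 - 0.52*g + 0.46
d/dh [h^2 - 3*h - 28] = 2*h - 3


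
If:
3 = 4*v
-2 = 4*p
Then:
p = -1/2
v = 3/4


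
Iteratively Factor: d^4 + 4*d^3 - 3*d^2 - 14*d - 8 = (d + 1)*(d^3 + 3*d^2 - 6*d - 8) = (d + 1)*(d + 4)*(d^2 - d - 2) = (d - 2)*(d + 1)*(d + 4)*(d + 1)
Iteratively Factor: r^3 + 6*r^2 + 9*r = (r + 3)*(r^2 + 3*r) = r*(r + 3)*(r + 3)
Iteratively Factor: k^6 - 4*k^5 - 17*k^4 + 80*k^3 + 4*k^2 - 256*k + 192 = (k - 2)*(k^5 - 2*k^4 - 21*k^3 + 38*k^2 + 80*k - 96) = (k - 2)*(k + 2)*(k^4 - 4*k^3 - 13*k^2 + 64*k - 48) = (k - 4)*(k - 2)*(k + 2)*(k^3 - 13*k + 12) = (k - 4)*(k - 3)*(k - 2)*(k + 2)*(k^2 + 3*k - 4) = (k - 4)*(k - 3)*(k - 2)*(k + 2)*(k + 4)*(k - 1)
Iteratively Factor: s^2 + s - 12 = (s + 4)*(s - 3)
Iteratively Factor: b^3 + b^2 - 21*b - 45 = (b + 3)*(b^2 - 2*b - 15) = (b + 3)^2*(b - 5)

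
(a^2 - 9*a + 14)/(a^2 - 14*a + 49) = (a - 2)/(a - 7)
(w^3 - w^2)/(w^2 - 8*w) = w*(w - 1)/(w - 8)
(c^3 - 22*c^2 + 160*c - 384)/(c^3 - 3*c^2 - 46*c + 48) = (c^2 - 14*c + 48)/(c^2 + 5*c - 6)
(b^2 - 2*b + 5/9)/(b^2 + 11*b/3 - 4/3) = (b - 5/3)/(b + 4)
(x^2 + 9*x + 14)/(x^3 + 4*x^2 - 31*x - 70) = 1/(x - 5)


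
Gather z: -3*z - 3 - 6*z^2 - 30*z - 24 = -6*z^2 - 33*z - 27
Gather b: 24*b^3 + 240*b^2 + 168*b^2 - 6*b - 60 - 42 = 24*b^3 + 408*b^2 - 6*b - 102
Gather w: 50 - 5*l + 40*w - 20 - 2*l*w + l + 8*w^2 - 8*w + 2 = -4*l + 8*w^2 + w*(32 - 2*l) + 32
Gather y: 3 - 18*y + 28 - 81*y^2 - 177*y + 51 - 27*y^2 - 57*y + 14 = -108*y^2 - 252*y + 96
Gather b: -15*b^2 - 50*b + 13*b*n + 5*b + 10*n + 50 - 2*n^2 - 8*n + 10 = -15*b^2 + b*(13*n - 45) - 2*n^2 + 2*n + 60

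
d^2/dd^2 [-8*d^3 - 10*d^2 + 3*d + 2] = -48*d - 20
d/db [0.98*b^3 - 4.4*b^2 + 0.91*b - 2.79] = 2.94*b^2 - 8.8*b + 0.91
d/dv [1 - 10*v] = -10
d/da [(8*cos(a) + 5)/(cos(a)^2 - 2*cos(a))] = 2*(-5*sin(a)^3/cos(a)^2 - sin(a) + 5*tan(a))/(cos(a) - 2)^2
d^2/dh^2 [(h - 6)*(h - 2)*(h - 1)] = 6*h - 18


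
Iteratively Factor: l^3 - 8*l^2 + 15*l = (l)*(l^2 - 8*l + 15) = l*(l - 5)*(l - 3)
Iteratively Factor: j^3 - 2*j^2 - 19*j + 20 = (j - 1)*(j^2 - j - 20) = (j - 5)*(j - 1)*(j + 4)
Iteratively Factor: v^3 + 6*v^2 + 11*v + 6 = (v + 3)*(v^2 + 3*v + 2) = (v + 1)*(v + 3)*(v + 2)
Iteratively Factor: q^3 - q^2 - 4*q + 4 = (q - 2)*(q^2 + q - 2) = (q - 2)*(q - 1)*(q + 2)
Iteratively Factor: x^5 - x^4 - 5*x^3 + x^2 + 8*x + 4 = (x + 1)*(x^4 - 2*x^3 - 3*x^2 + 4*x + 4) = (x - 2)*(x + 1)*(x^3 - 3*x - 2) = (x - 2)*(x + 1)^2*(x^2 - x - 2) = (x - 2)^2*(x + 1)^2*(x + 1)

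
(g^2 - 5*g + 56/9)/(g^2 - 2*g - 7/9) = (3*g - 8)/(3*g + 1)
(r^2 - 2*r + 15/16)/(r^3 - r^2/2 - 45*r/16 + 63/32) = 2*(4*r - 5)/(8*r^2 + 2*r - 21)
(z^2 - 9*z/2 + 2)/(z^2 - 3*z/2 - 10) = (2*z - 1)/(2*z + 5)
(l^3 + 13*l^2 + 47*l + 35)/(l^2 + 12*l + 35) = l + 1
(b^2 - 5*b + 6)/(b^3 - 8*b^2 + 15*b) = (b - 2)/(b*(b - 5))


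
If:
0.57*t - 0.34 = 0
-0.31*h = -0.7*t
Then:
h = 1.35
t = 0.60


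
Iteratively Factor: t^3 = (t)*(t^2) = t^2*(t)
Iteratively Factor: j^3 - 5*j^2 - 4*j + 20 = (j + 2)*(j^2 - 7*j + 10) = (j - 2)*(j + 2)*(j - 5)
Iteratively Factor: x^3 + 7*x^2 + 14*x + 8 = (x + 1)*(x^2 + 6*x + 8) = (x + 1)*(x + 4)*(x + 2)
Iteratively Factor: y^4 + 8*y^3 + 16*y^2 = (y + 4)*(y^3 + 4*y^2) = y*(y + 4)*(y^2 + 4*y) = y*(y + 4)^2*(y)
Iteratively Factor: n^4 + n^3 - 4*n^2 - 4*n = (n)*(n^3 + n^2 - 4*n - 4) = n*(n + 2)*(n^2 - n - 2) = n*(n + 1)*(n + 2)*(n - 2)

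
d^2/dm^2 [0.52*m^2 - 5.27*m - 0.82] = 1.04000000000000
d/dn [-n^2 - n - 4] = -2*n - 1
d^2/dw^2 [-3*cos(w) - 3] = 3*cos(w)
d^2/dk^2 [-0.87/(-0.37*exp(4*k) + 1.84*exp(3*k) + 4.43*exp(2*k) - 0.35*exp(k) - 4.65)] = ((-5.1504*exp(3*k) + 14.4072*exp(2*k) + 15.4164*exp(k) - 0.3045)*(0.37*exp(4*k) - 1.84*exp(3*k) - 4.43*exp(2*k) + 0.35*exp(k) + 4.65) + 0.87*(1.48*exp(3*k) - 5.52*exp(2*k) - 8.86*exp(k) + 0.35)*(2.96*exp(3*k) - 11.04*exp(2*k) - 17.72*exp(k) + 0.7)*exp(k))*exp(k)/(0.37*exp(4*k) - 1.84*exp(3*k) - 4.43*exp(2*k) + 0.35*exp(k) + 4.65)^3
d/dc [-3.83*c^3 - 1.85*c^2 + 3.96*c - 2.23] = -11.49*c^2 - 3.7*c + 3.96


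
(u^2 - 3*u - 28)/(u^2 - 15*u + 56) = (u + 4)/(u - 8)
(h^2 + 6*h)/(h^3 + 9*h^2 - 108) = h/(h^2 + 3*h - 18)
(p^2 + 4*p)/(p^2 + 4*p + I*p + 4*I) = p/(p + I)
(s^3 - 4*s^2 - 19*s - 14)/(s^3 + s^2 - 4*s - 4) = (s - 7)/(s - 2)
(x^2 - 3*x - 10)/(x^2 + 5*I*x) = (x^2 - 3*x - 10)/(x*(x + 5*I))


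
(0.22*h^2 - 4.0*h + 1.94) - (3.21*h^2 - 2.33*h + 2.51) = -2.99*h^2 - 1.67*h - 0.57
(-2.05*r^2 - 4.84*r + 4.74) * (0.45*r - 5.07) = -0.9225*r^3 + 8.2155*r^2 + 26.6718*r - 24.0318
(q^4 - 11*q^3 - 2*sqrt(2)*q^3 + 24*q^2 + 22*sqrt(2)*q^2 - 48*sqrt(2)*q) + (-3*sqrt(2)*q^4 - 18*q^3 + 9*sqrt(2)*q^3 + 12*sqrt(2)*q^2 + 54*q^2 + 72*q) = -3*sqrt(2)*q^4 + q^4 - 29*q^3 + 7*sqrt(2)*q^3 + 34*sqrt(2)*q^2 + 78*q^2 - 48*sqrt(2)*q + 72*q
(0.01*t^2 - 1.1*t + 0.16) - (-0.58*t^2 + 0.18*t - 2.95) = 0.59*t^2 - 1.28*t + 3.11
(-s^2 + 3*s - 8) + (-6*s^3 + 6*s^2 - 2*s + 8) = -6*s^3 + 5*s^2 + s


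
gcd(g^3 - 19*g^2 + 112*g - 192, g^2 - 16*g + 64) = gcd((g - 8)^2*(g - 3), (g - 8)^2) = g^2 - 16*g + 64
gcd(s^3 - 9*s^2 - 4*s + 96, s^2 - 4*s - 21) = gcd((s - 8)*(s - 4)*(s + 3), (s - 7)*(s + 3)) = s + 3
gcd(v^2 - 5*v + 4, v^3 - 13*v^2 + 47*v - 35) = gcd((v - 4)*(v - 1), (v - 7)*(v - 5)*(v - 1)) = v - 1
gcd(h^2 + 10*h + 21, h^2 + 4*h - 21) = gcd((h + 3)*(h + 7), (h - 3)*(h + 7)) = h + 7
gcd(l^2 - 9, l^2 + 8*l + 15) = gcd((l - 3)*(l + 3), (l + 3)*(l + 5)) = l + 3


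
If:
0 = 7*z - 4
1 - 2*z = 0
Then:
No Solution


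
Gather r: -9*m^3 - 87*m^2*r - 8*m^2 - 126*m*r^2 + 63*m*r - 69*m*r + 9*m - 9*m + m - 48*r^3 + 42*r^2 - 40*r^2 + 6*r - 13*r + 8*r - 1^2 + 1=-9*m^3 - 8*m^2 + m - 48*r^3 + r^2*(2 - 126*m) + r*(-87*m^2 - 6*m + 1)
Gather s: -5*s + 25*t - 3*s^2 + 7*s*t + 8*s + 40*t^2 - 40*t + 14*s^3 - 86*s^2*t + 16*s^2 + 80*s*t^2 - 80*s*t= 14*s^3 + s^2*(13 - 86*t) + s*(80*t^2 - 73*t + 3) + 40*t^2 - 15*t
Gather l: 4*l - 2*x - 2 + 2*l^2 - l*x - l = 2*l^2 + l*(3 - x) - 2*x - 2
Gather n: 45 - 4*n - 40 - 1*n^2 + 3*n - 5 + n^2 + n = 0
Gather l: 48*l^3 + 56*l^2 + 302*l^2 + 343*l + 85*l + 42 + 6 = 48*l^3 + 358*l^2 + 428*l + 48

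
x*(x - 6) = x^2 - 6*x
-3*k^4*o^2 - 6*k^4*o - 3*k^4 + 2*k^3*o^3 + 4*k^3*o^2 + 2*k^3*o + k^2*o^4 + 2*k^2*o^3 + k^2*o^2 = (-k + o)*(3*k + o)*(k*o + k)^2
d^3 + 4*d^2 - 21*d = d*(d - 3)*(d + 7)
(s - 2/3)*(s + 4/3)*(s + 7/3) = s^3 + 3*s^2 + 2*s/3 - 56/27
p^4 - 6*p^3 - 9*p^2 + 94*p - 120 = (p - 5)*(p - 3)*(p - 2)*(p + 4)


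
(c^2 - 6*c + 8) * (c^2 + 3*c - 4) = c^4 - 3*c^3 - 14*c^2 + 48*c - 32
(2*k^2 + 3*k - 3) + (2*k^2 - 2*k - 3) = 4*k^2 + k - 6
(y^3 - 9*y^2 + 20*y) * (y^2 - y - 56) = y^5 - 10*y^4 - 27*y^3 + 484*y^2 - 1120*y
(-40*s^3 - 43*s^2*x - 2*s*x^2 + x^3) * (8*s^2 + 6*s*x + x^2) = -320*s^5 - 584*s^4*x - 314*s^3*x^2 - 47*s^2*x^3 + 4*s*x^4 + x^5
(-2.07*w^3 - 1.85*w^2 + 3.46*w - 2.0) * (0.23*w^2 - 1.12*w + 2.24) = -0.4761*w^5 + 1.8929*w^4 - 1.769*w^3 - 8.4792*w^2 + 9.9904*w - 4.48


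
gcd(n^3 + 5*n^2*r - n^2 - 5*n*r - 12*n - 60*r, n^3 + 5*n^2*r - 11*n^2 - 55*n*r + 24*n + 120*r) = n + 5*r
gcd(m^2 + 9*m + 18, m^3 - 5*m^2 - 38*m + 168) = m + 6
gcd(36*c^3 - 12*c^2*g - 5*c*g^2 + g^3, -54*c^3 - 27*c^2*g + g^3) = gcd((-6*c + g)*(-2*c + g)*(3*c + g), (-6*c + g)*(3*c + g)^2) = 18*c^2 + 3*c*g - g^2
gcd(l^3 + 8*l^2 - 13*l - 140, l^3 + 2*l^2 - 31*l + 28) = l^2 + 3*l - 28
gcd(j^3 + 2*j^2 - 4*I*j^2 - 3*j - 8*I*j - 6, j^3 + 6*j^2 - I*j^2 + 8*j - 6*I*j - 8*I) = j^2 + j*(2 - I) - 2*I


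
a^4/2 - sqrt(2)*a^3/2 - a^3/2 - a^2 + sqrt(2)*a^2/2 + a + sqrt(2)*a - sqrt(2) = (a/2 + sqrt(2)/2)*(a - 1)*(a - sqrt(2))^2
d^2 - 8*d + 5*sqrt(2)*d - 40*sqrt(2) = (d - 8)*(d + 5*sqrt(2))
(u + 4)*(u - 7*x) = u^2 - 7*u*x + 4*u - 28*x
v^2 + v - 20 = (v - 4)*(v + 5)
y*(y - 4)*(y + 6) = y^3 + 2*y^2 - 24*y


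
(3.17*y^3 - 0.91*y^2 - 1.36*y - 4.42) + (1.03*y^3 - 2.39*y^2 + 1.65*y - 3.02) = 4.2*y^3 - 3.3*y^2 + 0.29*y - 7.44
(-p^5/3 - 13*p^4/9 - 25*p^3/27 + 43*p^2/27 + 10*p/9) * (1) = -p^5/3 - 13*p^4/9 - 25*p^3/27 + 43*p^2/27 + 10*p/9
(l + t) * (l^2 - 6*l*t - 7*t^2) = l^3 - 5*l^2*t - 13*l*t^2 - 7*t^3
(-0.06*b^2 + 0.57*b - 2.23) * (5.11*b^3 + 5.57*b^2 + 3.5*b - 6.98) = -0.3066*b^5 + 2.5785*b^4 - 8.4304*b^3 - 10.0073*b^2 - 11.7836*b + 15.5654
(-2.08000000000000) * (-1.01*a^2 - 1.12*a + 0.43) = 2.1008*a^2 + 2.3296*a - 0.8944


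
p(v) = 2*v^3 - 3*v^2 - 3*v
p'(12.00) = 789.00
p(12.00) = 2988.00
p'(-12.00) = 933.00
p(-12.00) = -3852.00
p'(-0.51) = 1.62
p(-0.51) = 0.48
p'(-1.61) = 22.21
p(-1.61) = -11.29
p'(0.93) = -3.39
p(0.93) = -3.78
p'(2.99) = 32.70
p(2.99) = 17.67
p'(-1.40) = 17.16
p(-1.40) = -7.17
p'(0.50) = -4.50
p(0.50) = -2.00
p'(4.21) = 78.08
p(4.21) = 83.43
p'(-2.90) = 64.86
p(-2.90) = -65.31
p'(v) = 6*v^2 - 6*v - 3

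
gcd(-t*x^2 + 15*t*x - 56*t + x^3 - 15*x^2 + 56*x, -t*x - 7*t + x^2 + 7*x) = -t + x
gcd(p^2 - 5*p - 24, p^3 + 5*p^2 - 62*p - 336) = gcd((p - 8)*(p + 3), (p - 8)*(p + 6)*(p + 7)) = p - 8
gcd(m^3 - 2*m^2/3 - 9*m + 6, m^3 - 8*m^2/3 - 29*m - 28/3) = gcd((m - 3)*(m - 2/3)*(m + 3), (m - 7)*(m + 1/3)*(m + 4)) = 1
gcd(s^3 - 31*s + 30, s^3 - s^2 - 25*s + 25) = s^2 - 6*s + 5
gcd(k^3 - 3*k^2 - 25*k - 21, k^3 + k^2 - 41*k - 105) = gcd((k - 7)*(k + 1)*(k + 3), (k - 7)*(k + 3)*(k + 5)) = k^2 - 4*k - 21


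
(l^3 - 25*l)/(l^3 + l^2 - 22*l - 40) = l*(l + 5)/(l^2 + 6*l + 8)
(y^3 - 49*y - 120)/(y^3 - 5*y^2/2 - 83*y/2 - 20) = 2*(y + 3)/(2*y + 1)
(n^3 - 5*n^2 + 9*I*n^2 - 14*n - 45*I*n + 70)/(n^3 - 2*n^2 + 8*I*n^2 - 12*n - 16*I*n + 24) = (n^2 + n*(-5 + 7*I) - 35*I)/(n^2 + n*(-2 + 6*I) - 12*I)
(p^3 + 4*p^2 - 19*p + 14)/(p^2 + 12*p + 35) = (p^2 - 3*p + 2)/(p + 5)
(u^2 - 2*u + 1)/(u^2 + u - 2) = (u - 1)/(u + 2)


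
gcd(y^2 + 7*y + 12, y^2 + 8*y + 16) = y + 4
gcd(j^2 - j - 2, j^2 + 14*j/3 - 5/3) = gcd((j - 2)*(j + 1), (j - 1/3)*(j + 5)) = 1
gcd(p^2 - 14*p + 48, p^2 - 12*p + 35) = 1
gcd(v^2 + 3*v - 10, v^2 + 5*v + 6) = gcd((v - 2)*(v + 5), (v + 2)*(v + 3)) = 1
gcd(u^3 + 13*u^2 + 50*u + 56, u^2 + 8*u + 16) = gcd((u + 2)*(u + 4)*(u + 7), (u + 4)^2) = u + 4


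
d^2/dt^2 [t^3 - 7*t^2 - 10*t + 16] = 6*t - 14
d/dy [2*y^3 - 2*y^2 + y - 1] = 6*y^2 - 4*y + 1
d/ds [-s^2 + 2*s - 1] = 2 - 2*s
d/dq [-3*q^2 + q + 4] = 1 - 6*q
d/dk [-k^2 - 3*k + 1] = -2*k - 3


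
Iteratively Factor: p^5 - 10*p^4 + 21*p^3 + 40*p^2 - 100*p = (p + 2)*(p^4 - 12*p^3 + 45*p^2 - 50*p) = (p - 5)*(p + 2)*(p^3 - 7*p^2 + 10*p) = (p - 5)^2*(p + 2)*(p^2 - 2*p) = p*(p - 5)^2*(p + 2)*(p - 2)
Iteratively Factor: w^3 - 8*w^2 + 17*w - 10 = (w - 2)*(w^2 - 6*w + 5) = (w - 2)*(w - 1)*(w - 5)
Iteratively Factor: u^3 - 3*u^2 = (u)*(u^2 - 3*u) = u^2*(u - 3)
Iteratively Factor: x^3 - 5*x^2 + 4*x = (x - 1)*(x^2 - 4*x) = x*(x - 1)*(x - 4)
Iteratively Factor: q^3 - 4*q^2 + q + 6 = (q - 3)*(q^2 - q - 2) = (q - 3)*(q - 2)*(q + 1)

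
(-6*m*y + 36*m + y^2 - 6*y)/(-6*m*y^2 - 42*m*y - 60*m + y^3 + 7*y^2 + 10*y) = (y - 6)/(y^2 + 7*y + 10)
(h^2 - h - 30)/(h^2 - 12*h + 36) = (h + 5)/(h - 6)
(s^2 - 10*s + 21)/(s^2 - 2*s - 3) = (s - 7)/(s + 1)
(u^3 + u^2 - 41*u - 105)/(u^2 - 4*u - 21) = u + 5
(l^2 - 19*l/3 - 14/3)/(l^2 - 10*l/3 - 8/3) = (l - 7)/(l - 4)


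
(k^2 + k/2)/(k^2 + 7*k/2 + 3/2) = k/(k + 3)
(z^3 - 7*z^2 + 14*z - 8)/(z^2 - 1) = (z^2 - 6*z + 8)/(z + 1)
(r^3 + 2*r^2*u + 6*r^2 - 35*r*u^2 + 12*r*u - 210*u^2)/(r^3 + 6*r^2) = 1 + 2*u/r - 35*u^2/r^2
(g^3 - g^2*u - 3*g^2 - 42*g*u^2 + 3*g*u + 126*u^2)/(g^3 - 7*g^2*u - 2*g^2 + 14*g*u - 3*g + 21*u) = (g + 6*u)/(g + 1)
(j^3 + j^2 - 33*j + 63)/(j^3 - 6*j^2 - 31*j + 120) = (j^2 + 4*j - 21)/(j^2 - 3*j - 40)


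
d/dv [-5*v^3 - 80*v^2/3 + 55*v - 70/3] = -15*v^2 - 160*v/3 + 55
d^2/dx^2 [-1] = 0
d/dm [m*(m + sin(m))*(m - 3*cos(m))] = m*(m + sin(m))*(3*sin(m) + 1) + m*(m - 3*cos(m))*(cos(m) + 1) + (m + sin(m))*(m - 3*cos(m))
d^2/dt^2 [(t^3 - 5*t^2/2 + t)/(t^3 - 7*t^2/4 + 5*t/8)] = -96/(64*t^3 - 240*t^2 + 300*t - 125)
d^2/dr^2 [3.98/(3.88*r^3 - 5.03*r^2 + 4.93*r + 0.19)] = ((40.0388 - 92.6544*r)*(3.88*r^3 - 5.03*r^2 + 4.93*r + 0.19) + 3.98*(11.64*r^2 - 10.06*r + 4.93)*(23.28*r^2 - 20.12*r + 9.86))/(3.88*r^3 - 5.03*r^2 + 4.93*r + 0.19)^3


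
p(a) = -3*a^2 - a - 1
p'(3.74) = -23.44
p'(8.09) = -49.54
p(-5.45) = -84.66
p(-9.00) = -235.00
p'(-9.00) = 53.00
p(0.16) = -1.24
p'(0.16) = -1.96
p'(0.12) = -1.72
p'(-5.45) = 31.70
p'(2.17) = -14.02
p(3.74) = -46.70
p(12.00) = -445.00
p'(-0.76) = 3.56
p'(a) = -6*a - 1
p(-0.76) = -1.97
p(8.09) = -205.43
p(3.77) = -47.41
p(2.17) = -17.30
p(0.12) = -1.16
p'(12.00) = -73.00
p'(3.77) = -23.62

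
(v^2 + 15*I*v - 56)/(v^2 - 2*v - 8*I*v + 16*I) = (v^2 + 15*I*v - 56)/(v^2 - 2*v - 8*I*v + 16*I)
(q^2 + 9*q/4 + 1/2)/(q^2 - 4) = (q + 1/4)/(q - 2)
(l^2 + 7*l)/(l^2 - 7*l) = (l + 7)/(l - 7)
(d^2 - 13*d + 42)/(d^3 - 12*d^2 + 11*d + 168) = (d - 6)/(d^2 - 5*d - 24)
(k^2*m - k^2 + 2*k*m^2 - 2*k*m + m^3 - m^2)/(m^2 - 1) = (k^2 + 2*k*m + m^2)/(m + 1)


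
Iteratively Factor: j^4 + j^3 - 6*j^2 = (j)*(j^3 + j^2 - 6*j) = j*(j + 3)*(j^2 - 2*j) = j*(j - 2)*(j + 3)*(j)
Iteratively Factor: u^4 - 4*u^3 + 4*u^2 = (u)*(u^3 - 4*u^2 + 4*u) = u*(u - 2)*(u^2 - 2*u) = u^2*(u - 2)*(u - 2)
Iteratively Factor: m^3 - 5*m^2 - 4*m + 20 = (m - 5)*(m^2 - 4) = (m - 5)*(m - 2)*(m + 2)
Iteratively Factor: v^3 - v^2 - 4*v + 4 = (v - 2)*(v^2 + v - 2) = (v - 2)*(v + 2)*(v - 1)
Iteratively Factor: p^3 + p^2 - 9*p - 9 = (p - 3)*(p^2 + 4*p + 3) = (p - 3)*(p + 3)*(p + 1)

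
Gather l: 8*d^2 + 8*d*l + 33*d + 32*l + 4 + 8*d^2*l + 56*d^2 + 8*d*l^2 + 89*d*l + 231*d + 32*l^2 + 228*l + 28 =64*d^2 + 264*d + l^2*(8*d + 32) + l*(8*d^2 + 97*d + 260) + 32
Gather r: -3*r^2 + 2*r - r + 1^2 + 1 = -3*r^2 + r + 2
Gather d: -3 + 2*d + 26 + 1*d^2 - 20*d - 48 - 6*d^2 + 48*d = -5*d^2 + 30*d - 25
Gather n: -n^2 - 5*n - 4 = -n^2 - 5*n - 4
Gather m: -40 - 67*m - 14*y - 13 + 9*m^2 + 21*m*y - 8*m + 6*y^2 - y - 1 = 9*m^2 + m*(21*y - 75) + 6*y^2 - 15*y - 54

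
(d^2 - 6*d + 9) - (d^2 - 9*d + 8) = 3*d + 1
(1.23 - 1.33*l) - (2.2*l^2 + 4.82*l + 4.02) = -2.2*l^2 - 6.15*l - 2.79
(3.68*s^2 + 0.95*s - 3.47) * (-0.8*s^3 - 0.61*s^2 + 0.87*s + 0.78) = -2.944*s^5 - 3.0048*s^4 + 5.3981*s^3 + 5.8136*s^2 - 2.2779*s - 2.7066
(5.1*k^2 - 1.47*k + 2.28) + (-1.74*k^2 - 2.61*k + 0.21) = 3.36*k^2 - 4.08*k + 2.49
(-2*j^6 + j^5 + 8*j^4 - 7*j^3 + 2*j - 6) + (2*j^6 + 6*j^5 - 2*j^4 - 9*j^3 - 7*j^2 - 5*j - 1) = 7*j^5 + 6*j^4 - 16*j^3 - 7*j^2 - 3*j - 7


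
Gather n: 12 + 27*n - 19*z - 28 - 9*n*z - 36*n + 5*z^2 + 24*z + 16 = n*(-9*z - 9) + 5*z^2 + 5*z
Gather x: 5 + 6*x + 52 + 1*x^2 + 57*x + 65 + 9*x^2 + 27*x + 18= 10*x^2 + 90*x + 140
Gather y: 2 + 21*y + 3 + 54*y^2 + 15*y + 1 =54*y^2 + 36*y + 6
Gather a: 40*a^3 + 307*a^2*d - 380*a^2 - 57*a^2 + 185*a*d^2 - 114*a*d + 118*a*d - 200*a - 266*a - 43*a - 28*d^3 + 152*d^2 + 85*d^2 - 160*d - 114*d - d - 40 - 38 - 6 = 40*a^3 + a^2*(307*d - 437) + a*(185*d^2 + 4*d - 509) - 28*d^3 + 237*d^2 - 275*d - 84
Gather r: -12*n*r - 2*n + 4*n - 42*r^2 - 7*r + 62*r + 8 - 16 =2*n - 42*r^2 + r*(55 - 12*n) - 8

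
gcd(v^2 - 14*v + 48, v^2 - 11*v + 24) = v - 8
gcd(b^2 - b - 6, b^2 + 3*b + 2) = b + 2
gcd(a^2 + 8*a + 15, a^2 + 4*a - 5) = a + 5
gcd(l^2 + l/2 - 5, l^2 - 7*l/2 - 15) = l + 5/2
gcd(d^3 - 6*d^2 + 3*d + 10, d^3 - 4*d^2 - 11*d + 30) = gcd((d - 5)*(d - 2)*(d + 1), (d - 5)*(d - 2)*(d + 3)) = d^2 - 7*d + 10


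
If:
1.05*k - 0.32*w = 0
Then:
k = 0.304761904761905*w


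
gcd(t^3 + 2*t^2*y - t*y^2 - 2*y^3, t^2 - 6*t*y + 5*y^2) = -t + y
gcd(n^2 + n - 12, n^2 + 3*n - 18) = n - 3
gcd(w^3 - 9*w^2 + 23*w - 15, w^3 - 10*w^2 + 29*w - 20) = w^2 - 6*w + 5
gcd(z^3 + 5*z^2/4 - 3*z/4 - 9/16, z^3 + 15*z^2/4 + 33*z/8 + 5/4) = z + 1/2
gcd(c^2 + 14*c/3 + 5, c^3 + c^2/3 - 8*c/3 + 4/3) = 1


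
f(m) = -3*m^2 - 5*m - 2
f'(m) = -6*m - 5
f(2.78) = -39.09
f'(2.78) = -21.68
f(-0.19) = -1.16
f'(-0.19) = -3.86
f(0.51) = -5.33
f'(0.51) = -8.06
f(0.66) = -6.61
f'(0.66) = -8.96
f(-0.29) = -0.80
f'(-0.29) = -3.26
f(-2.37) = -7.00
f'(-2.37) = 9.22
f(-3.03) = -14.39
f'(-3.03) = 13.18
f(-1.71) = -2.22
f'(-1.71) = 5.26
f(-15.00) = -602.00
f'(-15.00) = 85.00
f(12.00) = -494.00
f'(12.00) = -77.00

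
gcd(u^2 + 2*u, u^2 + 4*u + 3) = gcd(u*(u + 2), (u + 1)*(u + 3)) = 1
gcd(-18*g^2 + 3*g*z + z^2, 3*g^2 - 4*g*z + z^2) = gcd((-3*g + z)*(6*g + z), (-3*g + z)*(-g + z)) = -3*g + z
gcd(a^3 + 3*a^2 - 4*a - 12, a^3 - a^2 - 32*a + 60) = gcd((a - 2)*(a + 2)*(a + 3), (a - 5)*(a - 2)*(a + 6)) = a - 2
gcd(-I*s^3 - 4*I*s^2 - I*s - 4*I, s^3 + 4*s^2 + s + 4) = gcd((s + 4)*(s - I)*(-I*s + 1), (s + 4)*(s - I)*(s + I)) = s^3 + 4*s^2 + s + 4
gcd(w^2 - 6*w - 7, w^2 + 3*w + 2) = w + 1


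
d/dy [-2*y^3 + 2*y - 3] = 2 - 6*y^2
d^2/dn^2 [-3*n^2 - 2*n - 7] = -6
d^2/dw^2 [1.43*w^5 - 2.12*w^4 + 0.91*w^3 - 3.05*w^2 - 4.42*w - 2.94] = 28.6*w^3 - 25.44*w^2 + 5.46*w - 6.1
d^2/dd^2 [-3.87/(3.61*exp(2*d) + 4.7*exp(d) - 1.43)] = (-3.87*(7.22*exp(d) + 4.7)*(14.44*exp(d) + 9.4)*exp(d) + (55.8828*exp(d) + 18.189)*(3.61*exp(2*d) + 4.7*exp(d) - 1.43))*exp(d)/(3.61*exp(2*d) + 4.7*exp(d) - 1.43)^3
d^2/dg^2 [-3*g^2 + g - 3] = -6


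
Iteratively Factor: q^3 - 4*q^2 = (q)*(q^2 - 4*q) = q^2*(q - 4)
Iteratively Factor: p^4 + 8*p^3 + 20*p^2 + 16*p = (p)*(p^3 + 8*p^2 + 20*p + 16) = p*(p + 2)*(p^2 + 6*p + 8) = p*(p + 2)*(p + 4)*(p + 2)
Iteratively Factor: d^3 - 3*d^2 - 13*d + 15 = (d - 5)*(d^2 + 2*d - 3) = (d - 5)*(d - 1)*(d + 3)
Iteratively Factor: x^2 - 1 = (x - 1)*(x + 1)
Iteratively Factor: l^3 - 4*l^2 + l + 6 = (l - 2)*(l^2 - 2*l - 3) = (l - 3)*(l - 2)*(l + 1)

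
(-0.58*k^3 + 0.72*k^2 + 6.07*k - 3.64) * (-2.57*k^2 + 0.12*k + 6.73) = 1.4906*k^5 - 1.92*k^4 - 19.4169*k^3 + 14.9288*k^2 + 40.4143*k - 24.4972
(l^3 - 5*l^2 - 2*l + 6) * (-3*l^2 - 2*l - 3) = -3*l^5 + 13*l^4 + 13*l^3 + l^2 - 6*l - 18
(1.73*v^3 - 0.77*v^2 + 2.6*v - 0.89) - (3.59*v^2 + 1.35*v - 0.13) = 1.73*v^3 - 4.36*v^2 + 1.25*v - 0.76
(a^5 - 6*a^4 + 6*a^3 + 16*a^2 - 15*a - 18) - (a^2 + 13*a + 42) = a^5 - 6*a^4 + 6*a^3 + 15*a^2 - 28*a - 60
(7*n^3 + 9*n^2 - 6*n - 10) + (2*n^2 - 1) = 7*n^3 + 11*n^2 - 6*n - 11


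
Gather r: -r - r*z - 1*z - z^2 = r*(-z - 1) - z^2 - z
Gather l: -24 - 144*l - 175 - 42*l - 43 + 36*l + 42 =-150*l - 200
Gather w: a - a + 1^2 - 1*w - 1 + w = 0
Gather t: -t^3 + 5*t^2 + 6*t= -t^3 + 5*t^2 + 6*t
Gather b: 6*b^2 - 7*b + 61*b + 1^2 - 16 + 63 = 6*b^2 + 54*b + 48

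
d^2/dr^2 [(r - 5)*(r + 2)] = 2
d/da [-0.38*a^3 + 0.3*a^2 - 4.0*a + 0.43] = -1.14*a^2 + 0.6*a - 4.0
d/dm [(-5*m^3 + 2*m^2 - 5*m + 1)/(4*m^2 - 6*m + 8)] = (-10*m^4 + 30*m^3 - 56*m^2 + 12*m - 17)/(2*(4*m^4 - 12*m^3 + 25*m^2 - 24*m + 16))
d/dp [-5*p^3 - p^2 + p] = -15*p^2 - 2*p + 1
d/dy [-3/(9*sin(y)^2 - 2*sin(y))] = 6*(9/tan(y) - cos(y)/sin(y)^2)/(9*sin(y) - 2)^2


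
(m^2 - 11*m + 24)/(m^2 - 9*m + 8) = (m - 3)/(m - 1)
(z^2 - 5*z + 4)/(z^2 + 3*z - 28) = (z - 1)/(z + 7)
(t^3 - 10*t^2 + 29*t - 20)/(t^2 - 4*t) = t - 6 + 5/t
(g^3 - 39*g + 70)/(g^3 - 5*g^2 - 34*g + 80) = (g^2 + 2*g - 35)/(g^2 - 3*g - 40)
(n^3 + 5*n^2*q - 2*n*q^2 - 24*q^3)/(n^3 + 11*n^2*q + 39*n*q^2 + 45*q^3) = (n^2 + 2*n*q - 8*q^2)/(n^2 + 8*n*q + 15*q^2)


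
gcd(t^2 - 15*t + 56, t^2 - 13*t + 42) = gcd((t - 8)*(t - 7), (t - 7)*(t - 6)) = t - 7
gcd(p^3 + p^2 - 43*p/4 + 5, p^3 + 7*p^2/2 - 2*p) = p^2 + 7*p/2 - 2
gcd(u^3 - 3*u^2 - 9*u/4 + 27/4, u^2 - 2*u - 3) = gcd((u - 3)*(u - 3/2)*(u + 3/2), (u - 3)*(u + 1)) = u - 3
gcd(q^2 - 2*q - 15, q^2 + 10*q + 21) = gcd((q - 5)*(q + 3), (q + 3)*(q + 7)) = q + 3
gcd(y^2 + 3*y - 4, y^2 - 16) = y + 4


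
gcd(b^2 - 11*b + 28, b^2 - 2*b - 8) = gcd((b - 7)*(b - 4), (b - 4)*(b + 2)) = b - 4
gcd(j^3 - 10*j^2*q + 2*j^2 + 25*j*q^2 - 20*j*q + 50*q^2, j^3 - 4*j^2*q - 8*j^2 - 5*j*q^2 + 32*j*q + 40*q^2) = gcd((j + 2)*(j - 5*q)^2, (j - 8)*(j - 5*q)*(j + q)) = -j + 5*q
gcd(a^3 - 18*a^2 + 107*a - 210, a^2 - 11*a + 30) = a^2 - 11*a + 30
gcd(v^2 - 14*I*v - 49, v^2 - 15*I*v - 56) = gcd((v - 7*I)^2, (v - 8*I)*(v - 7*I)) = v - 7*I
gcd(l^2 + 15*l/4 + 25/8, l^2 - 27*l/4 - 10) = l + 5/4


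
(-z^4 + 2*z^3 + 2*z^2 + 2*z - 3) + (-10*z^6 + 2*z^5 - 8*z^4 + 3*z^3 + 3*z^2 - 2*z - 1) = -10*z^6 + 2*z^5 - 9*z^4 + 5*z^3 + 5*z^2 - 4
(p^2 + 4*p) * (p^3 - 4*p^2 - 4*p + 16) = p^5 - 20*p^3 + 64*p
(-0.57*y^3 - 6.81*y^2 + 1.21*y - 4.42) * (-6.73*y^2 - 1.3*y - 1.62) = 3.8361*y^5 + 46.5723*y^4 + 1.6331*y^3 + 39.2058*y^2 + 3.7858*y + 7.1604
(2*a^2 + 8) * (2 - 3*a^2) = -6*a^4 - 20*a^2 + 16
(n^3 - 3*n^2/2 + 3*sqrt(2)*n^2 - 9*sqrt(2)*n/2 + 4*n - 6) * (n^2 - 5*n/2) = n^5 - 4*n^4 + 3*sqrt(2)*n^4 - 12*sqrt(2)*n^3 + 31*n^3/4 - 16*n^2 + 45*sqrt(2)*n^2/4 + 15*n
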